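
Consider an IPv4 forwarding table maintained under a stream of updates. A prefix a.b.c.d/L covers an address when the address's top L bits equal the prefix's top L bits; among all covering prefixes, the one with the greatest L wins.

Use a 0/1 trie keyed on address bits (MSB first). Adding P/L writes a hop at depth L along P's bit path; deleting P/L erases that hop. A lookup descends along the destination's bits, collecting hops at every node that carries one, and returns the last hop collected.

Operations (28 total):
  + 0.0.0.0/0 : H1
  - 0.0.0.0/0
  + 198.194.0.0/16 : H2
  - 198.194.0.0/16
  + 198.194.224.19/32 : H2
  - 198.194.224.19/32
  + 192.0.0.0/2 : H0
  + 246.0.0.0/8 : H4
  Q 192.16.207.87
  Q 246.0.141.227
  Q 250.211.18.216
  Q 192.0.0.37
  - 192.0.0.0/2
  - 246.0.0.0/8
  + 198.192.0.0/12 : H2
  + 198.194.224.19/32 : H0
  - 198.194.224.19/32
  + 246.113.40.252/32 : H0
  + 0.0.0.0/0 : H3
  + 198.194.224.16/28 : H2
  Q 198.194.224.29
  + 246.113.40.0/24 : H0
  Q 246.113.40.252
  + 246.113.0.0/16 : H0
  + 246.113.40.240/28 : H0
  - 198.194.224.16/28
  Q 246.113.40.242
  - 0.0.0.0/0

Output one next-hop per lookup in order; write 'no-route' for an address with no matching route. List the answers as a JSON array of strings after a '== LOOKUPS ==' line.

Process each operation:
  + 0.0.0.0/0 (H1) depth=0
  - 0.0.0.0/0 clear@0
  + 198.194.0.0/16 (H2) depth=16
  - 198.194.0.0/16 clear@16
  + 198.194.224.19/32 (H2) depth=32
  - 198.194.224.19/32 clear@32
  + 192.0.0.0/2 (H0) depth=2
  + 246.0.0.0/8 (H4) depth=8
  Q 192.16.207.87: descend 11000 ; hops seen [H0] ; pick H0
  Q 246.0.141.227: descend 11110110 ; hops seen [H0,H4] ; pick H4
  Q 250.211.18.216: descend 1111 ; hops seen [H0] ; pick H0
  Q 192.0.0.37: descend 11000 ; hops seen [H0] ; pick H0
  - 192.0.0.0/2 clear@2
  - 246.0.0.0/8 clear@8
  + 198.192.0.0/12 (H2) depth=12
  + 198.194.224.19/32 (H0) depth=32
  - 198.194.224.19/32 clear@32
  + 246.113.40.252/32 (H0) depth=32
  + 0.0.0.0/0 (H3) depth=0
  + 198.194.224.16/28 (H2) depth=28
  Q 198.194.224.29: descend 1100011011000010111000000001 ; hops seen [H3,H2,H2] ; pick H2
  + 246.113.40.0/24 (H0) depth=24
  Q 246.113.40.252: descend 11110110011100010010100011111100 ; hops seen [H3,H0,H0] ; pick H0
  + 246.113.0.0/16 (H0) depth=16
  + 246.113.40.240/28 (H0) depth=28
  - 198.194.224.16/28 clear@28
  Q 246.113.40.242: descend 1111011001110001001010001111 ; hops seen [H3,H0,H0,H0] ; pick H0
  - 0.0.0.0/0 clear@0

== LOOKUPS ==
["H0","H4","H0","H0","H2","H0","H0"]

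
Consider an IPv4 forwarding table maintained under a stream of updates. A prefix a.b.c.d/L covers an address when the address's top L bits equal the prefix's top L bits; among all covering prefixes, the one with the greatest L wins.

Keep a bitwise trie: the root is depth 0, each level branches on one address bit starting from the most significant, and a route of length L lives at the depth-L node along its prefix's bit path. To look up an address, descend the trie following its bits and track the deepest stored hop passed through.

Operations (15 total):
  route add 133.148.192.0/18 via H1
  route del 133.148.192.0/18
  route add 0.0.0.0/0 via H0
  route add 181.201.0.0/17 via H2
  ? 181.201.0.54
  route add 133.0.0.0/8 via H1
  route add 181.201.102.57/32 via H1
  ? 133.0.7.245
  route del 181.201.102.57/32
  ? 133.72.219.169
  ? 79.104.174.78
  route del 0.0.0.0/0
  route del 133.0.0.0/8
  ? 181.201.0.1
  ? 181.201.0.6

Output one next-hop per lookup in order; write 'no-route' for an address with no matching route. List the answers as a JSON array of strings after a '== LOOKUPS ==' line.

Process each operation:
  + 133.148.192.0/18 (H1) depth=18
  del 133.148.192.0/18 (clear depth 18)
  + 0.0.0.0/0 (H0) depth=0
  + 181.201.0.0/17 (H2) depth=17
  ? 181.201.0.54  path d0:H0→d1:-→d2:-→d3:-→d4:-→d5:-→d6:-→d7:-→d8:-→d9:-→d10:-→d11:-→d12:-→d13:-→d14:-→d15:-→d16:-→d17:H2  best=H2
  + 133.0.0.0/8 (H1) depth=8
  + 181.201.102.57/32 (H1) depth=32
  ? 133.0.7.245  path d0:H0→d1:-→d2:-→d3:-→d4:-→d5:-→d6:-→d7:-→d8:H1  best=H1
  del 181.201.102.57/32 (clear depth 32)
  ? 133.72.219.169  path d0:H0→d1:-→d2:-→d3:-→d4:-→d5:-→d6:-→d7:-→d8:H1  best=H1
  ? 79.104.174.78  path d0:H0  best=H0
  del 0.0.0.0/0 (clear depth 0)
  del 133.0.0.0/8 (clear depth 8)
  ? 181.201.0.1  path d0:-→d1:-→d2:-→d3:-→d4:-→d5:-→d6:-→d7:-→d8:-→d9:-→d10:-→d11:-→d12:-→d13:-→d14:-→d15:-→d16:-→d17:H2  best=H2
  ? 181.201.0.6  path d0:-→d1:-→d2:-→d3:-→d4:-→d5:-→d6:-→d7:-→d8:-→d9:-→d10:-→d11:-→d12:-→d13:-→d14:-→d15:-→d16:-→d17:H2  best=H2

== LOOKUPS ==
["H2","H1","H1","H0","H2","H2"]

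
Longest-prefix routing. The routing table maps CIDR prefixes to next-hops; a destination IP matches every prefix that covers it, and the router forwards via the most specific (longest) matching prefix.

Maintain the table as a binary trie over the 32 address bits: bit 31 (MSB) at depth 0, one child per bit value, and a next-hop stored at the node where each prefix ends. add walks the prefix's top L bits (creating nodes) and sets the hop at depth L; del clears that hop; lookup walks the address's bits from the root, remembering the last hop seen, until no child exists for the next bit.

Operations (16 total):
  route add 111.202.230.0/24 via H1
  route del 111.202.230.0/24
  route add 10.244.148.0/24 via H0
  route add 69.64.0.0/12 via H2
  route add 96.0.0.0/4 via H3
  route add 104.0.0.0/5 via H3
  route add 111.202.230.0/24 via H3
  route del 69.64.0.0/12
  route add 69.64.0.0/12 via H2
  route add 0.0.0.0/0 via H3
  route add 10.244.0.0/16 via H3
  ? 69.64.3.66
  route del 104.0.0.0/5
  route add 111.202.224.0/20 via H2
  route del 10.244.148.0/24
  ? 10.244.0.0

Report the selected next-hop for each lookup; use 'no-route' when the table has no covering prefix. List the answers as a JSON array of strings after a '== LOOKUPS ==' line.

Process each operation:
  add 111.202.230.0/24 -> H1 at depth 24
  - 111.202.230.0/24 clear@24
  add 10.244.148.0/24 -> H0 at depth 24
  add 69.64.0.0/12 -> H2 at depth 12
  add 96.0.0.0/4 -> H3 at depth 4
  add 104.0.0.0/5 -> H3 at depth 5
  add 111.202.230.0/24 -> H3 at depth 24
  - 69.64.0.0/12 clear@12
  add 69.64.0.0/12 -> H2 at depth 12
  add 0.0.0.0/0 -> H3 at depth 0
  add 10.244.0.0/16 -> H3 at depth 16
  Q 69.64.3.66: descend 010001010100 ; hops seen [H3,H2] ; pick H2
  - 104.0.0.0/5 clear@5
  add 111.202.224.0/20 -> H2 at depth 20
  - 10.244.148.0/24 clear@24
  Q 10.244.0.0: descend 0000101011110100 ; hops seen [H3,H3] ; pick H3

== LOOKUPS ==
["H2","H3"]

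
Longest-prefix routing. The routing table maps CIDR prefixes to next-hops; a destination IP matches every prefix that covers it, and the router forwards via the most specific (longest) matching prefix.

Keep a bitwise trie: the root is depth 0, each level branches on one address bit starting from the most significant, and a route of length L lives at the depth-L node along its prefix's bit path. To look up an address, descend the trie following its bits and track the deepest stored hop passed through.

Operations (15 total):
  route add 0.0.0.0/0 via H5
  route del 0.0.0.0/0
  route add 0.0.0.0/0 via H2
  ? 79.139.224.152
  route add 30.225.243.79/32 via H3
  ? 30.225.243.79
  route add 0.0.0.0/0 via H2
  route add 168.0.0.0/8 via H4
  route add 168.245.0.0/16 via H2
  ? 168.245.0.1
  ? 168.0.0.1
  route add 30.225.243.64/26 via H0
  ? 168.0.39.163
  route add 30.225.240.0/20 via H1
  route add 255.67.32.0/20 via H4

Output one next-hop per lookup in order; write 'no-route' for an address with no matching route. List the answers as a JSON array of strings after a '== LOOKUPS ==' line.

Trace:
  add 0.0.0.0/0 -> H5 at depth 0
  - 0.0.0.0/0 clear@0
  add 0.0.0.0/0 -> H2 at depth 0
  Q 79.139.224.152: descend ε ; hops seen [H2] ; pick H2
  add 30.225.243.79/32 -> H3 at depth 32
  Q 30.225.243.79: descend 00011110111000011111001101001111 ; hops seen [H2,H3] ; pick H3
  add 0.0.0.0/0 -> H2 at depth 0
  add 168.0.0.0/8 -> H4 at depth 8
  add 168.245.0.0/16 -> H2 at depth 16
  Q 168.245.0.1: descend 1010100011110101 ; hops seen [H2,H4,H2] ; pick H2
  Q 168.0.0.1: descend 10101000 ; hops seen [H2,H4] ; pick H4
  add 30.225.243.64/26 -> H0 at depth 26
  Q 168.0.39.163: descend 10101000 ; hops seen [H2,H4] ; pick H4
  add 30.225.240.0/20 -> H1 at depth 20
  add 255.67.32.0/20 -> H4 at depth 20

== LOOKUPS ==
["H2","H3","H2","H4","H4"]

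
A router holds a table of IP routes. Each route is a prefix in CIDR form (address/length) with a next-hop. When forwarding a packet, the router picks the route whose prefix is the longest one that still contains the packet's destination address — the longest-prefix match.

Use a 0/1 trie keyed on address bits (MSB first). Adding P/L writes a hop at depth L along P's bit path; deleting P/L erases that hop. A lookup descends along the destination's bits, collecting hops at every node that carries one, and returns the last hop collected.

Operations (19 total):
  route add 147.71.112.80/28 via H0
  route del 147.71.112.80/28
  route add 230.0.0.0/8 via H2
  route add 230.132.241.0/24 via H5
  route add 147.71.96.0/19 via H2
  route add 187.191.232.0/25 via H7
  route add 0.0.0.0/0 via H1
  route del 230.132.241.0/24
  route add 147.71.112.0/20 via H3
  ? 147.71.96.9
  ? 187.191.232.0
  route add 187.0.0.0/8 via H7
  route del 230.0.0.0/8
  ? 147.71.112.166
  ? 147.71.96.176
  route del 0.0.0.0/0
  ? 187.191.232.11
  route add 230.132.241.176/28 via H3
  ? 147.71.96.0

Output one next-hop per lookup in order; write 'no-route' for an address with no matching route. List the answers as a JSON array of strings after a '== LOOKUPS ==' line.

Process each operation:
  + 147.71.112.80/28 (H0) depth=28
  - 147.71.112.80/28 clear@28
  + 230.0.0.0/8 (H2) depth=8
  + 230.132.241.0/24 (H5) depth=24
  + 147.71.96.0/19 (H2) depth=19
  + 187.191.232.0/25 (H7) depth=25
  + 0.0.0.0/0 (H1) depth=0
  - 230.132.241.0/24 clear@24
  + 147.71.112.0/20 (H3) depth=20
  lookup 147.71.96.9: bits 1001001101000111011 walk d0:H1→d1:-→d2:-→d3:-→d4:-→d5:-→d6:-→d7:-→d8:-→d9:-→d10:-→d11:-→d12:-→d13:-→d14:-→d15:-→d16:-→d17:-→d18:-→d19:H2 -> H2
  lookup 187.191.232.0: bits 1011101110111111111010000 walk d0:H1→d1:-→d2:-→d3:-→d4:-→d5:-→d6:-→d7:-→d8:-→d9:-→d10:-→d11:-→d12:-→d13:-→d14:-→d15:-→d16:-→d17:-→d18:-→d19:-→d20:-→d21:-→d22:-→d23:-→d24:-→d25:H7 -> H7
  + 187.0.0.0/8 (H7) depth=8
  - 230.0.0.0/8 clear@8
  lookup 147.71.112.166: bits 100100110100011101110000 walk d0:H1→d1:-→d2:-→d3:-→d4:-→d5:-→d6:-→d7:-→d8:-→d9:-→d10:-→d11:-→d12:-→d13:-→d14:-→d15:-→d16:-→d17:-→d18:-→d19:H2→d20:H3→d21:-→d22:-→d23:-→d24:- -> H3
  lookup 147.71.96.176: bits 1001001101000111011 walk d0:H1→d1:-→d2:-→d3:-→d4:-→d5:-→d6:-→d7:-→d8:-→d9:-→d10:-→d11:-→d12:-→d13:-→d14:-→d15:-→d16:-→d17:-→d18:-→d19:H2 -> H2
  - 0.0.0.0/0 clear@0
  lookup 187.191.232.11: bits 1011101110111111111010000 walk d0:-→d1:-→d2:-→d3:-→d4:-→d5:-→d6:-→d7:-→d8:H7→d9:-→d10:-→d11:-→d12:-→d13:-→d14:-→d15:-→d16:-→d17:-→d18:-→d19:-→d20:-→d21:-→d22:-→d23:-→d24:-→d25:H7 -> H7
  + 230.132.241.176/28 (H3) depth=28
  lookup 147.71.96.0: bits 1001001101000111011 walk d0:-→d1:-→d2:-→d3:-→d4:-→d5:-→d6:-→d7:-→d8:-→d9:-→d10:-→d11:-→d12:-→d13:-→d14:-→d15:-→d16:-→d17:-→d18:-→d19:H2 -> H2

== LOOKUPS ==
["H2","H7","H3","H2","H7","H2"]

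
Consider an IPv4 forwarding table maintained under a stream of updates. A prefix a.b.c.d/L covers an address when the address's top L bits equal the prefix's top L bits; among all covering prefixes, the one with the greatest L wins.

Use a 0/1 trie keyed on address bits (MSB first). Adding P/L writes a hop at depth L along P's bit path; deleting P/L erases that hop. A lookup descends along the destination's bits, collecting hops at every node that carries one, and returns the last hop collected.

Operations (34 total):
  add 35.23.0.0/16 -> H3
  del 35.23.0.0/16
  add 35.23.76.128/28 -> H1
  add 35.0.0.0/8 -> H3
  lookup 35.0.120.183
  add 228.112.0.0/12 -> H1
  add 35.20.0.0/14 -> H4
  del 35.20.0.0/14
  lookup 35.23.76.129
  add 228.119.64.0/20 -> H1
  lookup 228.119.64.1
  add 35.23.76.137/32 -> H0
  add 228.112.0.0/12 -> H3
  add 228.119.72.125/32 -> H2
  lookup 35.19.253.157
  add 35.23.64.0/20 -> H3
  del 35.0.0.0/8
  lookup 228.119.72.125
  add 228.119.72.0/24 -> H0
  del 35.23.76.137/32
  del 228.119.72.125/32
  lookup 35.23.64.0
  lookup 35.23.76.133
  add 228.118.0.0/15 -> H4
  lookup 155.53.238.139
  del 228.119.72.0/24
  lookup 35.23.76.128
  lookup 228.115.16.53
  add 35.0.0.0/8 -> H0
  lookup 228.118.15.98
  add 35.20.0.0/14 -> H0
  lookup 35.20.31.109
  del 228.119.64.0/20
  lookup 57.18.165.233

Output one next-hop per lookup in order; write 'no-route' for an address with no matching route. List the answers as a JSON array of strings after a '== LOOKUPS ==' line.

Apply in order:
  add 35.23.0.0/16 -> H3 at depth 16
  del 35.23.0.0/16 (clear depth 16)
  add 35.23.76.128/28 -> H1 at depth 28
  add 35.0.0.0/8 -> H3 at depth 8
  lookup 35.0.120.183: bits 00100011000 walk d0:-→d1:-→d2:-→d3:-→d4:-→d5:-→d6:-→d7:-→d8:H3→d9:-→d10:-→d11:- -> H3
  add 228.112.0.0/12 -> H1 at depth 12
  add 35.20.0.0/14 -> H4 at depth 14
  del 35.20.0.0/14 (clear depth 14)
  lookup 35.23.76.129: bits 0010001100010111010011001000 walk d0:-→d1:-→d2:-→d3:-→d4:-→d5:-→d6:-→d7:-→d8:H3→d9:-→d10:-→d11:-→d12:-→d13:-→d14:-→d15:-→d16:-→d17:-→d18:-→d19:-→d20:-→d21:-→d22:-→d23:-→d24:-→d25:-→d26:-→d27:-→d28:H1 -> H1
  add 228.119.64.0/20 -> H1 at depth 20
  lookup 228.119.64.1: bits 11100100011101110100 walk d0:-→d1:-→d2:-→d3:-→d4:-→d5:-→d6:-→d7:-→d8:-→d9:-→d10:-→d11:-→d12:H1→d13:-→d14:-→d15:-→d16:-→d17:-→d18:-→d19:-→d20:H1 -> H1
  add 35.23.76.137/32 -> H0 at depth 32
  add 228.112.0.0/12 -> H3 at depth 12
  add 228.119.72.125/32 -> H2 at depth 32
  lookup 35.19.253.157: bits 0010001100010 walk d0:-→d1:-→d2:-→d3:-→d4:-→d5:-→d6:-→d7:-→d8:H3→d9:-→d10:-→d11:-→d12:-→d13:- -> H3
  add 35.23.64.0/20 -> H3 at depth 20
  del 35.0.0.0/8 (clear depth 8)
  lookup 228.119.72.125: bits 11100100011101110100100001111101 walk d0:-→d1:-→d2:-→d3:-→d4:-→d5:-→d6:-→d7:-→d8:-→d9:-→d10:-→d11:-→d12:H3→d13:-→d14:-→d15:-→d16:-→d17:-→d18:-→d19:-→d20:H1→d21:-→d22:-→d23:-→d24:-→d25:-→d26:-→d27:-→d28:-→d29:-→d30:-→d31:-→d32:H2 -> H2
  add 228.119.72.0/24 -> H0 at depth 24
  del 35.23.76.137/32 (clear depth 32)
  del 228.119.72.125/32 (clear depth 32)
  lookup 35.23.64.0: bits 00100011000101110100 walk d0:-→d1:-→d2:-→d3:-→d4:-→d5:-→d6:-→d7:-→d8:-→d9:-→d10:-→d11:-→d12:-→d13:-→d14:-→d15:-→d16:-→d17:-→d18:-→d19:-→d20:H3 -> H3
  lookup 35.23.76.133: bits 0010001100010111010011001000 walk d0:-→d1:-→d2:-→d3:-→d4:-→d5:-→d6:-→d7:-→d8:-→d9:-→d10:-→d11:-→d12:-→d13:-→d14:-→d15:-→d16:-→d17:-→d18:-→d19:-→d20:H3→d21:-→d22:-→d23:-→d24:-→d25:-→d26:-→d27:-→d28:H1 -> H1
  add 228.118.0.0/15 -> H4 at depth 15
  lookup 155.53.238.139: bits 1 walk d0:-→d1:- -> no-route
  del 228.119.72.0/24 (clear depth 24)
  lookup 35.23.76.128: bits 0010001100010111010011001000 walk d0:-→d1:-→d2:-→d3:-→d4:-→d5:-→d6:-→d7:-→d8:-→d9:-→d10:-→d11:-→d12:-→d13:-→d14:-→d15:-→d16:-→d17:-→d18:-→d19:-→d20:H3→d21:-→d22:-→d23:-→d24:-→d25:-→d26:-→d27:-→d28:H1 -> H1
  lookup 228.115.16.53: bits 1110010001110 walk d0:-→d1:-→d2:-→d3:-→d4:-→d5:-→d6:-→d7:-→d8:-→d9:-→d10:-→d11:-→d12:H3→d13:- -> H3
  add 35.0.0.0/8 -> H0 at depth 8
  lookup 228.118.15.98: bits 111001000111011 walk d0:-→d1:-→d2:-→d3:-→d4:-→d5:-→d6:-→d7:-→d8:-→d9:-→d10:-→d11:-→d12:H3→d13:-→d14:-→d15:H4 -> H4
  add 35.20.0.0/14 -> H0 at depth 14
  lookup 35.20.31.109: bits 00100011000101 walk d0:-→d1:-→d2:-→d3:-→d4:-→d5:-→d6:-→d7:-→d8:H0→d9:-→d10:-→d11:-→d12:-→d13:-→d14:H0 -> H0
  del 228.119.64.0/20 (clear depth 20)
  lookup 57.18.165.233: bits 001 walk d0:-→d1:-→d2:-→d3:- -> no-route

== LOOKUPS ==
["H3","H1","H1","H3","H2","H3","H1","no-route","H1","H3","H4","H0","no-route"]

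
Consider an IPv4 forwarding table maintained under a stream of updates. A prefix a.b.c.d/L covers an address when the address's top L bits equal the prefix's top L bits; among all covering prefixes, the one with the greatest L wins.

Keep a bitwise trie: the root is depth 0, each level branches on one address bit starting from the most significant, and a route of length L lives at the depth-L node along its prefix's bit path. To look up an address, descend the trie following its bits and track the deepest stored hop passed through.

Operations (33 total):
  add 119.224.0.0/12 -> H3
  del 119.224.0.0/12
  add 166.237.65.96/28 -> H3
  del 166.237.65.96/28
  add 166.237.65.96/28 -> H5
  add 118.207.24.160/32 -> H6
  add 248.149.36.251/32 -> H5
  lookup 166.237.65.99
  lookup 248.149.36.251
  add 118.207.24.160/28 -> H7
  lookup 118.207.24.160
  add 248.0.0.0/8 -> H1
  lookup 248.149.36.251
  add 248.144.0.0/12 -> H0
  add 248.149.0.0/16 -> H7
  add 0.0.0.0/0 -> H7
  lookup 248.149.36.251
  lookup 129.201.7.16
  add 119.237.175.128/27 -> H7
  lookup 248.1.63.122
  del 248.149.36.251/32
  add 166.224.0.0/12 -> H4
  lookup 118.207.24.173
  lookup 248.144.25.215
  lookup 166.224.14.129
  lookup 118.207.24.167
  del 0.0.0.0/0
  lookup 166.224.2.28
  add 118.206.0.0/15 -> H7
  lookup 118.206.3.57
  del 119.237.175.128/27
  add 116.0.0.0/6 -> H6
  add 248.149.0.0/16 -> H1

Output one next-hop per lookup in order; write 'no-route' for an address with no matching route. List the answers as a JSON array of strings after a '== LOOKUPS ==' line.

Process each operation:
  add 119.224.0.0/12 -> H3 at depth 12
  del 119.224.0.0/12 (clear depth 12)
  add 166.237.65.96/28 -> H3 at depth 28
  del 166.237.65.96/28 (clear depth 28)
  add 166.237.65.96/28 -> H5 at depth 28
  add 118.207.24.160/32 -> H6 at depth 32
  add 248.149.36.251/32 -> H5 at depth 32
  Q 166.237.65.99: descend 1010011011101101010000010110 ; hops seen [H5] ; pick H5
  Q 248.149.36.251: descend 11111000100101010010010011111011 ; hops seen [H5] ; pick H5
  add 118.207.24.160/28 -> H7 at depth 28
  Q 118.207.24.160: descend 01110110110011110001100010100000 ; hops seen [H7,H6] ; pick H6
  add 248.0.0.0/8 -> H1 at depth 8
  Q 248.149.36.251: descend 11111000100101010010010011111011 ; hops seen [H1,H5] ; pick H5
  add 248.144.0.0/12 -> H0 at depth 12
  add 248.149.0.0/16 -> H7 at depth 16
  add 0.0.0.0/0 -> H7 at depth 0
  Q 248.149.36.251: descend 11111000100101010010010011111011 ; hops seen [H7,H1,H0,H7,H5] ; pick H5
  Q 129.201.7.16: descend 10 ; hops seen [H7] ; pick H7
  add 119.237.175.128/27 -> H7 at depth 27
  Q 248.1.63.122: descend 11111000 ; hops seen [H7,H1] ; pick H1
  del 248.149.36.251/32 (clear depth 32)
  add 166.224.0.0/12 -> H4 at depth 12
  Q 118.207.24.173: descend 0111011011001111000110001010 ; hops seen [H7,H7] ; pick H7
  Q 248.144.25.215: descend 1111100010010 ; hops seen [H7,H1,H0] ; pick H0
  Q 166.224.14.129: descend 101001101110 ; hops seen [H7,H4] ; pick H4
  Q 118.207.24.167: descend 01110110110011110001100010100 ; hops seen [H7,H7] ; pick H7
  del 0.0.0.0/0 (clear depth 0)
  Q 166.224.2.28: descend 101001101110 ; hops seen [H4] ; pick H4
  add 118.206.0.0/15 -> H7 at depth 15
  Q 118.206.3.57: descend 011101101100111 ; hops seen [H7] ; pick H7
  del 119.237.175.128/27 (clear depth 27)
  add 116.0.0.0/6 -> H6 at depth 6
  add 248.149.0.0/16 -> H1 at depth 16

== LOOKUPS ==
["H5","H5","H6","H5","H5","H7","H1","H7","H0","H4","H7","H4","H7"]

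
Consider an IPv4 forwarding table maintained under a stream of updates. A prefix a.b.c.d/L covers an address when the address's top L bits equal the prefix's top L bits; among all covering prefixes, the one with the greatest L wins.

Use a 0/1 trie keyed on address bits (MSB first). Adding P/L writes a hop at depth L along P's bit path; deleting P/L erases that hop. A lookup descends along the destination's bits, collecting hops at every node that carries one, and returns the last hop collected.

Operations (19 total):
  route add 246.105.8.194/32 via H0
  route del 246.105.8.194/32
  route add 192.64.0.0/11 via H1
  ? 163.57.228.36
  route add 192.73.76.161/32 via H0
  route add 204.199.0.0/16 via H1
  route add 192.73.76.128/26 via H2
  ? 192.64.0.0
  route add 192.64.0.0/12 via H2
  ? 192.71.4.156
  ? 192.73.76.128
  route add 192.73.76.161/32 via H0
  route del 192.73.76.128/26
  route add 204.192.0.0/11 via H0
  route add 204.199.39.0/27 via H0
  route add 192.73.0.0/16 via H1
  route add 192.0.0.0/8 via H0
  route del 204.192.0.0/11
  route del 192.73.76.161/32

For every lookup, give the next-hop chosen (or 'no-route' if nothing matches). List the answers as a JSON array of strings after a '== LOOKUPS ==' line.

Process each operation:
  + 246.105.8.194/32 (H0) depth=32
  del 246.105.8.194/32 (clear depth 32)
  + 192.64.0.0/11 (H1) depth=11
  ? 163.57.228.36  path d0:-→d1:-  best=no-route
  + 192.73.76.161/32 (H0) depth=32
  + 204.199.0.0/16 (H1) depth=16
  + 192.73.76.128/26 (H2) depth=26
  ? 192.64.0.0  path d0:-→d1:-→d2:-→d3:-→d4:-→d5:-→d6:-→d7:-→d8:-→d9:-→d10:-→d11:H1→d12:-  best=H1
  + 192.64.0.0/12 (H2) depth=12
  ? 192.71.4.156  path d0:-→d1:-→d2:-→d3:-→d4:-→d5:-→d6:-→d7:-→d8:-→d9:-→d10:-→d11:H1→d12:H2  best=H2
  ? 192.73.76.128  path d0:-→d1:-→d2:-→d3:-→d4:-→d5:-→d6:-→d7:-→d8:-→d9:-→d10:-→d11:H1→d12:H2→d13:-→d14:-→d15:-→d16:-→d17:-→d18:-→d19:-→d20:-→d21:-→d22:-→d23:-→d24:-→d25:-→d26:H2  best=H2
  + 192.73.76.161/32 (H0) depth=32
  del 192.73.76.128/26 (clear depth 26)
  + 204.192.0.0/11 (H0) depth=11
  + 204.199.39.0/27 (H0) depth=27
  + 192.73.0.0/16 (H1) depth=16
  + 192.0.0.0/8 (H0) depth=8
  del 204.192.0.0/11 (clear depth 11)
  del 192.73.76.161/32 (clear depth 32)

== LOOKUPS ==
["no-route","H1","H2","H2"]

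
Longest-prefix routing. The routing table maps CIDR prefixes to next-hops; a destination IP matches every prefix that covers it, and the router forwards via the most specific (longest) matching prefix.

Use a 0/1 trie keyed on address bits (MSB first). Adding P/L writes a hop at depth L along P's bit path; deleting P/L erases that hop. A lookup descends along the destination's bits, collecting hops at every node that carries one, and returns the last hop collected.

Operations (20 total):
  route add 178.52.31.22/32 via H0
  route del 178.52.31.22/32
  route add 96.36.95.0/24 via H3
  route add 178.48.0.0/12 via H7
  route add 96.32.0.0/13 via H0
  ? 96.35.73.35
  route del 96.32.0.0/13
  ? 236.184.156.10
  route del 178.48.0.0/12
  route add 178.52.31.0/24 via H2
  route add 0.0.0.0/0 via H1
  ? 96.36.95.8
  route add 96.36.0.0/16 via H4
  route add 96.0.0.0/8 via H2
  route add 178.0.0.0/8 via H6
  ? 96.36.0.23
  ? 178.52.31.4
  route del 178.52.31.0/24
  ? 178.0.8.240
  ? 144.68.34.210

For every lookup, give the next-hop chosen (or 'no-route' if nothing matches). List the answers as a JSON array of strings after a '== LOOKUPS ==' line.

Trace:
  + 178.52.31.22/32 (H0) depth=32
  - 178.52.31.22/32 clear@32
  + 96.36.95.0/24 (H3) depth=24
  + 178.48.0.0/12 (H7) depth=12
  + 96.32.0.0/13 (H0) depth=13
  lookup 96.35.73.35: bits 0110000000100 walk d0:-→d1:-→d2:-→d3:-→d4:-→d5:-→d6:-→d7:-→d8:-→d9:-→d10:-→d11:-→d12:-→d13:H0 -> H0
  - 96.32.0.0/13 clear@13
  lookup 236.184.156.10: bits 1 walk d0:-→d1:- -> no-route
  - 178.48.0.0/12 clear@12
  + 178.52.31.0/24 (H2) depth=24
  + 0.0.0.0/0 (H1) depth=0
  lookup 96.36.95.8: bits 011000000010010001011111 walk d0:H1→d1:-→d2:-→d3:-→d4:-→d5:-→d6:-→d7:-→d8:-→d9:-→d10:-→d11:-→d12:-→d13:-→d14:-→d15:-→d16:-→d17:-→d18:-→d19:-→d20:-→d21:-→d22:-→d23:-→d24:H3 -> H3
  + 96.36.0.0/16 (H4) depth=16
  + 96.0.0.0/8 (H2) depth=8
  + 178.0.0.0/8 (H6) depth=8
  lookup 96.36.0.23: bits 01100000001001000 walk d0:H1→d1:-→d2:-→d3:-→d4:-→d5:-→d6:-→d7:-→d8:H2→d9:-→d10:-→d11:-→d12:-→d13:-→d14:-→d15:-→d16:H4→d17:- -> H4
  lookup 178.52.31.4: bits 101100100011010000011111000 walk d0:H1→d1:-→d2:-→d3:-→d4:-→d5:-→d6:-→d7:-→d8:H6→d9:-→d10:-→d11:-→d12:-→d13:-→d14:-→d15:-→d16:-→d17:-→d18:-→d19:-→d20:-→d21:-→d22:-→d23:-→d24:H2→d25:-→d26:-→d27:- -> H2
  - 178.52.31.0/24 clear@24
  lookup 178.0.8.240: bits 1011001000 walk d0:H1→d1:-→d2:-→d3:-→d4:-→d5:-→d6:-→d7:-→d8:H6→d9:-→d10:- -> H6
  lookup 144.68.34.210: bits 10 walk d0:H1→d1:-→d2:- -> H1

== LOOKUPS ==
["H0","no-route","H3","H4","H2","H6","H1"]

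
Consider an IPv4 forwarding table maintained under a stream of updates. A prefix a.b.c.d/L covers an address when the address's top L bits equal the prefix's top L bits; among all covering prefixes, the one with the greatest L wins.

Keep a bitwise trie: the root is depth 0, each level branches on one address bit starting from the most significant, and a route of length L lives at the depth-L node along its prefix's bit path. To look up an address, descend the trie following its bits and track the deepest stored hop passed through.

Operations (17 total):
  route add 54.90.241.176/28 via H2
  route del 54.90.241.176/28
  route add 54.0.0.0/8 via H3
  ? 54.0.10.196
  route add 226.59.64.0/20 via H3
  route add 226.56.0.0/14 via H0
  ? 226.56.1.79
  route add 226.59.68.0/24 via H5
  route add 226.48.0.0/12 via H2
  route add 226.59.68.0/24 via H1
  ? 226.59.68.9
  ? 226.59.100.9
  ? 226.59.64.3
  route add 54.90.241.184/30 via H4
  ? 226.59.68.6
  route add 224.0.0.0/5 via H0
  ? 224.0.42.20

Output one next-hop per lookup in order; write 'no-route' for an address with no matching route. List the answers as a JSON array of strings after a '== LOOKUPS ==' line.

Apply in order:
  + 54.90.241.176/28 (H2) depth=28
  - 54.90.241.176/28 clear@28
  + 54.0.0.0/8 (H3) depth=8
  ? 54.0.10.196  path d0:-→d1:-→d2:-→d3:-→d4:-→d5:-→d6:-→d7:-→d8:H3→d9:-  best=H3
  + 226.59.64.0/20 (H3) depth=20
  + 226.56.0.0/14 (H0) depth=14
  ? 226.56.1.79  path d0:-→d1:-→d2:-→d3:-→d4:-→d5:-→d6:-→d7:-→d8:-→d9:-→d10:-→d11:-→d12:-→d13:-→d14:H0  best=H0
  + 226.59.68.0/24 (H5) depth=24
  + 226.48.0.0/12 (H2) depth=12
  + 226.59.68.0/24 (H1) depth=24
  ? 226.59.68.9  path d0:-→d1:-→d2:-→d3:-→d4:-→d5:-→d6:-→d7:-→d8:-→d9:-→d10:-→d11:-→d12:H2→d13:-→d14:H0→d15:-→d16:-→d17:-→d18:-→d19:-→d20:H3→d21:-→d22:-→d23:-→d24:H1  best=H1
  ? 226.59.100.9  path d0:-→d1:-→d2:-→d3:-→d4:-→d5:-→d6:-→d7:-→d8:-→d9:-→d10:-→d11:-→d12:H2→d13:-→d14:H0→d15:-→d16:-→d17:-→d18:-  best=H0
  ? 226.59.64.3  path d0:-→d1:-→d2:-→d3:-→d4:-→d5:-→d6:-→d7:-→d8:-→d9:-→d10:-→d11:-→d12:H2→d13:-→d14:H0→d15:-→d16:-→d17:-→d18:-→d19:-→d20:H3→d21:-  best=H3
  + 54.90.241.184/30 (H4) depth=30
  ? 226.59.68.6  path d0:-→d1:-→d2:-→d3:-→d4:-→d5:-→d6:-→d7:-→d8:-→d9:-→d10:-→d11:-→d12:H2→d13:-→d14:H0→d15:-→d16:-→d17:-→d18:-→d19:-→d20:H3→d21:-→d22:-→d23:-→d24:H1  best=H1
  + 224.0.0.0/5 (H0) depth=5
  ? 224.0.42.20  path d0:-→d1:-→d2:-→d3:-→d4:-→d5:H0→d6:-  best=H0

== LOOKUPS ==
["H3","H0","H1","H0","H3","H1","H0"]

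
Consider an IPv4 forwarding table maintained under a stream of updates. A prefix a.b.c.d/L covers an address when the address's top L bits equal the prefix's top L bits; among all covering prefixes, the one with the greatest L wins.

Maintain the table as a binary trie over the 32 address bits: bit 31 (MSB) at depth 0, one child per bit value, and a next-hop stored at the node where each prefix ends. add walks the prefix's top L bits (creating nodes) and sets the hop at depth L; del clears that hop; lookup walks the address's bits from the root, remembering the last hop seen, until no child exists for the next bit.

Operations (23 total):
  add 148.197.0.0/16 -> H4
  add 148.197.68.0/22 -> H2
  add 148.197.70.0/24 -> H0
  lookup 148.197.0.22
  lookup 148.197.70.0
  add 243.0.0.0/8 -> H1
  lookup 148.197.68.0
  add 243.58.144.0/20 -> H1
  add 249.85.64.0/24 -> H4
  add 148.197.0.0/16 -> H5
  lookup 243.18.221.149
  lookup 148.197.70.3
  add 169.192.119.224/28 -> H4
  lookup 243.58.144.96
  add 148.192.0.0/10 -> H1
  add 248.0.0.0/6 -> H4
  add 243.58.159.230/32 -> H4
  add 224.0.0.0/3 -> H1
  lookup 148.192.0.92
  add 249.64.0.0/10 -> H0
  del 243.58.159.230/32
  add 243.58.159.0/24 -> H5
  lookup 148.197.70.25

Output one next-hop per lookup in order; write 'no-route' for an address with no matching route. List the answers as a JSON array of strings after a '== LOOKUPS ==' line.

Apply in order:
  + 148.197.0.0/16 (H4) depth=16
  + 148.197.68.0/22 (H2) depth=22
  + 148.197.70.0/24 (H0) depth=24
  lookup 148.197.0.22: bits 10010100110001010 walk d0:-→d1:-→d2:-→d3:-→d4:-→d5:-→d6:-→d7:-→d8:-→d9:-→d10:-→d11:-→d12:-→d13:-→d14:-→d15:-→d16:H4→d17:- -> H4
  lookup 148.197.70.0: bits 100101001100010101000110 walk d0:-→d1:-→d2:-→d3:-→d4:-→d5:-→d6:-→d7:-→d8:-→d9:-→d10:-→d11:-→d12:-→d13:-→d14:-→d15:-→d16:H4→d17:-→d18:-→d19:-→d20:-→d21:-→d22:H2→d23:-→d24:H0 -> H0
  + 243.0.0.0/8 (H1) depth=8
  lookup 148.197.68.0: bits 1001010011000101010001 walk d0:-→d1:-→d2:-→d3:-→d4:-→d5:-→d6:-→d7:-→d8:-→d9:-→d10:-→d11:-→d12:-→d13:-→d14:-→d15:-→d16:H4→d17:-→d18:-→d19:-→d20:-→d21:-→d22:H2 -> H2
  + 243.58.144.0/20 (H1) depth=20
  + 249.85.64.0/24 (H4) depth=24
  + 148.197.0.0/16 (H5) depth=16
  lookup 243.18.221.149: bits 1111001100 walk d0:-→d1:-→d2:-→d3:-→d4:-→d5:-→d6:-→d7:-→d8:H1→d9:-→d10:- -> H1
  lookup 148.197.70.3: bits 100101001100010101000110 walk d0:-→d1:-→d2:-→d3:-→d4:-→d5:-→d6:-→d7:-→d8:-→d9:-→d10:-→d11:-→d12:-→d13:-→d14:-→d15:-→d16:H5→d17:-→d18:-→d19:-→d20:-→d21:-→d22:H2→d23:-→d24:H0 -> H0
  + 169.192.119.224/28 (H4) depth=28
  lookup 243.58.144.96: bits 11110011001110101001 walk d0:-→d1:-→d2:-→d3:-→d4:-→d5:-→d6:-→d7:-→d8:H1→d9:-→d10:-→d11:-→d12:-→d13:-→d14:-→d15:-→d16:-→d17:-→d18:-→d19:-→d20:H1 -> H1
  + 148.192.0.0/10 (H1) depth=10
  + 248.0.0.0/6 (H4) depth=6
  + 243.58.159.230/32 (H4) depth=32
  + 224.0.0.0/3 (H1) depth=3
  lookup 148.192.0.92: bits 1001010011000 walk d0:-→d1:-→d2:-→d3:-→d4:-→d5:-→d6:-→d7:-→d8:-→d9:-→d10:H1→d11:-→d12:-→d13:- -> H1
  + 249.64.0.0/10 (H0) depth=10
  del 243.58.159.230/32 (clear depth 32)
  + 243.58.159.0/24 (H5) depth=24
  lookup 148.197.70.25: bits 100101001100010101000110 walk d0:-→d1:-→d2:-→d3:-→d4:-→d5:-→d6:-→d7:-→d8:-→d9:-→d10:H1→d11:-→d12:-→d13:-→d14:-→d15:-→d16:H5→d17:-→d18:-→d19:-→d20:-→d21:-→d22:H2→d23:-→d24:H0 -> H0

== LOOKUPS ==
["H4","H0","H2","H1","H0","H1","H1","H0"]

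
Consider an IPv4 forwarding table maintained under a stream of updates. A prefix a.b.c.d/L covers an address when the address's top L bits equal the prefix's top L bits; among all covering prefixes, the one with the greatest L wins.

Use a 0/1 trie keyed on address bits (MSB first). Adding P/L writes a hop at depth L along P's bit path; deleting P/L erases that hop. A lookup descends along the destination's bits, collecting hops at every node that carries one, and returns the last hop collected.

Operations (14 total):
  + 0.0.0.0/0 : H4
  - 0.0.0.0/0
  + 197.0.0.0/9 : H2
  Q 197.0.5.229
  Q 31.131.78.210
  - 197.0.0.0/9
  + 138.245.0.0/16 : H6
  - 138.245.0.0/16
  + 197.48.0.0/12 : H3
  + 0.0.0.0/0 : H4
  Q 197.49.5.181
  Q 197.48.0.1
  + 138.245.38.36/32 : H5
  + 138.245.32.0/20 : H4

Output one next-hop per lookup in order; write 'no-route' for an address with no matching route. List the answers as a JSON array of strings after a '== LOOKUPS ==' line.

Process each operation:
  add 0.0.0.0/0 -> H4 at depth 0
  del 0.0.0.0/0 (clear depth 0)
  add 197.0.0.0/9 -> H2 at depth 9
  lookup 197.0.5.229: bits 110001010 walk d0:-→d1:-→d2:-→d3:-→d4:-→d5:-→d6:-→d7:-→d8:-→d9:H2 -> H2
  lookup 31.131.78.210: bits ε walk d0:- -> no-route
  del 197.0.0.0/9 (clear depth 9)
  add 138.245.0.0/16 -> H6 at depth 16
  del 138.245.0.0/16 (clear depth 16)
  add 197.48.0.0/12 -> H3 at depth 12
  add 0.0.0.0/0 -> H4 at depth 0
  lookup 197.49.5.181: bits 110001010011 walk d0:H4→d1:-→d2:-→d3:-→d4:-→d5:-→d6:-→d7:-→d8:-→d9:-→d10:-→d11:-→d12:H3 -> H3
  lookup 197.48.0.1: bits 110001010011 walk d0:H4→d1:-→d2:-→d3:-→d4:-→d5:-→d6:-→d7:-→d8:-→d9:-→d10:-→d11:-→d12:H3 -> H3
  add 138.245.38.36/32 -> H5 at depth 32
  add 138.245.32.0/20 -> H4 at depth 20

== LOOKUPS ==
["H2","no-route","H3","H3"]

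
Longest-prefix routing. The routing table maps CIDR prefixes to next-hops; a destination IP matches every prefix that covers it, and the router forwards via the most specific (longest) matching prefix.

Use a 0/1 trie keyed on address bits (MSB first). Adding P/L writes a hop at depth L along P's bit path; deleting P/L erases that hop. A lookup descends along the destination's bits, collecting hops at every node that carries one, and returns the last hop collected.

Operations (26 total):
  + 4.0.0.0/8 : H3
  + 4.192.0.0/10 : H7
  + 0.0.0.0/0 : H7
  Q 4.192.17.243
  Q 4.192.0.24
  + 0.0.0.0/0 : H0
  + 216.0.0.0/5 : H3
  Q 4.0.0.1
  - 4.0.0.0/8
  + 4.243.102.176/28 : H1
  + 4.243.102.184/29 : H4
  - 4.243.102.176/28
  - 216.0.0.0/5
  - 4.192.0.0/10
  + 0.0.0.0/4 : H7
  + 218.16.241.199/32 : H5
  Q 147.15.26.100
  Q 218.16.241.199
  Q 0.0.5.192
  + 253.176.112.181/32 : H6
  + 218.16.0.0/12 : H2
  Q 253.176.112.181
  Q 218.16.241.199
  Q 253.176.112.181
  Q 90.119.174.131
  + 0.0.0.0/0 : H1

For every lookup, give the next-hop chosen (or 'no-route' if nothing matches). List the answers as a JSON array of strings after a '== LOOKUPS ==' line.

Process each operation:
  + 4.0.0.0/8 (H3) depth=8
  + 4.192.0.0/10 (H7) depth=10
  + 0.0.0.0/0 (H7) depth=0
  lookup 4.192.17.243: bits 0000010011 walk d0:H7→d1:-→d2:-→d3:-→d4:-→d5:-→d6:-→d7:-→d8:H3→d9:-→d10:H7 -> H7
  lookup 4.192.0.24: bits 0000010011 walk d0:H7→d1:-→d2:-→d3:-→d4:-→d5:-→d6:-→d7:-→d8:H3→d9:-→d10:H7 -> H7
  + 0.0.0.0/0 (H0) depth=0
  + 216.0.0.0/5 (H3) depth=5
  lookup 4.0.0.1: bits 00000100 walk d0:H0→d1:-→d2:-→d3:-→d4:-→d5:-→d6:-→d7:-→d8:H3 -> H3
  - 4.0.0.0/8 clear@8
  + 4.243.102.176/28 (H1) depth=28
  + 4.243.102.184/29 (H4) depth=29
  - 4.243.102.176/28 clear@28
  - 216.0.0.0/5 clear@5
  - 4.192.0.0/10 clear@10
  + 0.0.0.0/4 (H7) depth=4
  + 218.16.241.199/32 (H5) depth=32
  lookup 147.15.26.100: bits 1 walk d0:H0→d1:- -> H0
  lookup 218.16.241.199: bits 11011010000100001111000111000111 walk d0:H0→d1:-→d2:-→d3:-→d4:-→d5:-→d6:-→d7:-→d8:-→d9:-→d10:-→d11:-→d12:-→d13:-→d14:-→d15:-→d16:-→d17:-→d18:-→d19:-→d20:-→d21:-→d22:-→d23:-→d24:-→d25:-→d26:-→d27:-→d28:-→d29:-→d30:-→d31:-→d32:H5 -> H5
  lookup 0.0.5.192: bits 00000 walk d0:H0→d1:-→d2:-→d3:-→d4:H7→d5:- -> H7
  + 253.176.112.181/32 (H6) depth=32
  + 218.16.0.0/12 (H2) depth=12
  lookup 253.176.112.181: bits 11111101101100000111000010110101 walk d0:H0→d1:-→d2:-→d3:-→d4:-→d5:-→d6:-→d7:-→d8:-→d9:-→d10:-→d11:-→d12:-→d13:-→d14:-→d15:-→d16:-→d17:-→d18:-→d19:-→d20:-→d21:-→d22:-→d23:-→d24:-→d25:-→d26:-→d27:-→d28:-→d29:-→d30:-→d31:-→d32:H6 -> H6
  lookup 218.16.241.199: bits 11011010000100001111000111000111 walk d0:H0→d1:-→d2:-→d3:-→d4:-→d5:-→d6:-→d7:-→d8:-→d9:-→d10:-→d11:-→d12:H2→d13:-→d14:-→d15:-→d16:-→d17:-→d18:-→d19:-→d20:-→d21:-→d22:-→d23:-→d24:-→d25:-→d26:-→d27:-→d28:-→d29:-→d30:-→d31:-→d32:H5 -> H5
  lookup 253.176.112.181: bits 11111101101100000111000010110101 walk d0:H0→d1:-→d2:-→d3:-→d4:-→d5:-→d6:-→d7:-→d8:-→d9:-→d10:-→d11:-→d12:-→d13:-→d14:-→d15:-→d16:-→d17:-→d18:-→d19:-→d20:-→d21:-→d22:-→d23:-→d24:-→d25:-→d26:-→d27:-→d28:-→d29:-→d30:-→d31:-→d32:H6 -> H6
  lookup 90.119.174.131: bits 0 walk d0:H0→d1:- -> H0
  + 0.0.0.0/0 (H1) depth=0

== LOOKUPS ==
["H7","H7","H3","H0","H5","H7","H6","H5","H6","H0"]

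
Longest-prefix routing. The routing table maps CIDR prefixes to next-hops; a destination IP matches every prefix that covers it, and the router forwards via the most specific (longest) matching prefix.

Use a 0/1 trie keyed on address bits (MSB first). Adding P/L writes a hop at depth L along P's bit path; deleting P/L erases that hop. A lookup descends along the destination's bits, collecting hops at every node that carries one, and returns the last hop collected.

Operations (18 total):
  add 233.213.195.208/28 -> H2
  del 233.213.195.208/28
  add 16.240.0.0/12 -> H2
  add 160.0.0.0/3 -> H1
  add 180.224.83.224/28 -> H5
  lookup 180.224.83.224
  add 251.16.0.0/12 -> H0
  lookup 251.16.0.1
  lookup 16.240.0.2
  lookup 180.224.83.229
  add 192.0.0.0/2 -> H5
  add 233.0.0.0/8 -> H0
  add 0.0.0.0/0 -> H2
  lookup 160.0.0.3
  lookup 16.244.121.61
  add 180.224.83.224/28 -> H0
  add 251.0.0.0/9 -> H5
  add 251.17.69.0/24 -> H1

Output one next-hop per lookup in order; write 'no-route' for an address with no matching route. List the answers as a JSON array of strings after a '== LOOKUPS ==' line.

Process each operation:
  + 233.213.195.208/28 (H2) depth=28
  del 233.213.195.208/28 (clear depth 28)
  + 16.240.0.0/12 (H2) depth=12
  + 160.0.0.0/3 (H1) depth=3
  + 180.224.83.224/28 (H5) depth=28
  ? 180.224.83.224  path d0:-→d1:-→d2:-→d3:H1→d4:-→d5:-→d6:-→d7:-→d8:-→d9:-→d10:-→d11:-→d12:-→d13:-→d14:-→d15:-→d16:-→d17:-→d18:-→d19:-→d20:-→d21:-→d22:-→d23:-→d24:-→d25:-→d26:-→d27:-→d28:H5  best=H5
  + 251.16.0.0/12 (H0) depth=12
  ? 251.16.0.1  path d0:-→d1:-→d2:-→d3:-→d4:-→d5:-→d6:-→d7:-→d8:-→d9:-→d10:-→d11:-→d12:H0  best=H0
  ? 16.240.0.2  path d0:-→d1:-→d2:-→d3:-→d4:-→d5:-→d6:-→d7:-→d8:-→d9:-→d10:-→d11:-→d12:H2  best=H2
  ? 180.224.83.229  path d0:-→d1:-→d2:-→d3:H1→d4:-→d5:-→d6:-→d7:-→d8:-→d9:-→d10:-→d11:-→d12:-→d13:-→d14:-→d15:-→d16:-→d17:-→d18:-→d19:-→d20:-→d21:-→d22:-→d23:-→d24:-→d25:-→d26:-→d27:-→d28:H5  best=H5
  + 192.0.0.0/2 (H5) depth=2
  + 233.0.0.0/8 (H0) depth=8
  + 0.0.0.0/0 (H2) depth=0
  ? 160.0.0.3  path d0:H2→d1:-→d2:-→d3:H1  best=H1
  ? 16.244.121.61  path d0:H2→d1:-→d2:-→d3:-→d4:-→d5:-→d6:-→d7:-→d8:-→d9:-→d10:-→d11:-→d12:H2  best=H2
  + 180.224.83.224/28 (H0) depth=28
  + 251.0.0.0/9 (H5) depth=9
  + 251.17.69.0/24 (H1) depth=24

== LOOKUPS ==
["H5","H0","H2","H5","H1","H2"]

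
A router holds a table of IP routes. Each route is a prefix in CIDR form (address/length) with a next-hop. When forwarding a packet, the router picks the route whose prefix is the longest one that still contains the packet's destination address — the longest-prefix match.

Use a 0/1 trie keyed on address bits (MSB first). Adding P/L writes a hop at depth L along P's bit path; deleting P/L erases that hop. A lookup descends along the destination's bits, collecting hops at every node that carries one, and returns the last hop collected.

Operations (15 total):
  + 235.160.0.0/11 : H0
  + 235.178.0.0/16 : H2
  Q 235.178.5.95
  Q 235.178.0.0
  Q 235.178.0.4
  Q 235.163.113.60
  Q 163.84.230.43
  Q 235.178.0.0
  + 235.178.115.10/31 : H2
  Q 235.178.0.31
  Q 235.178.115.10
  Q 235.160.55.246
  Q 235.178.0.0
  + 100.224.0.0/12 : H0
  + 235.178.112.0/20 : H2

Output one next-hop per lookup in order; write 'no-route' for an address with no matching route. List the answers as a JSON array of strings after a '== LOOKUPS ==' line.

Trace:
  + 235.160.0.0/11 (H0) depth=11
  + 235.178.0.0/16 (H2) depth=16
  Q 235.178.5.95: descend 1110101110110010 ; hops seen [H0,H2] ; pick H2
  Q 235.178.0.0: descend 1110101110110010 ; hops seen [H0,H2] ; pick H2
  Q 235.178.0.4: descend 1110101110110010 ; hops seen [H0,H2] ; pick H2
  Q 235.163.113.60: descend 11101011101 ; hops seen [H0] ; pick H0
  Q 163.84.230.43: descend 1 ; hops seen [∅] ; pick no-route
  Q 235.178.0.0: descend 1110101110110010 ; hops seen [H0,H2] ; pick H2
  + 235.178.115.10/31 (H2) depth=31
  Q 235.178.0.31: descend 11101011101100100 ; hops seen [H0,H2] ; pick H2
  Q 235.178.115.10: descend 1110101110110010011100110000101 ; hops seen [H0,H2,H2] ; pick H2
  Q 235.160.55.246: descend 11101011101 ; hops seen [H0] ; pick H0
  Q 235.178.0.0: descend 11101011101100100 ; hops seen [H0,H2] ; pick H2
  + 100.224.0.0/12 (H0) depth=12
  + 235.178.112.0/20 (H2) depth=20

== LOOKUPS ==
["H2","H2","H2","H0","no-route","H2","H2","H2","H0","H2"]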